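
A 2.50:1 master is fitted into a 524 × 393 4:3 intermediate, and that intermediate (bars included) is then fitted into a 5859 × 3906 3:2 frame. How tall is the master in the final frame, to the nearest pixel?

Inside the 524×393 canvas the master is width-limited at 524.00 × 209.60.
Second fit — the 4:3 canvas into 5859×3906 spans the height: 5208.00 × 3906.00 (×9.9389 from 524×393).
Applying the same ×9.9389: 209.60 → 2083.20.

2083 px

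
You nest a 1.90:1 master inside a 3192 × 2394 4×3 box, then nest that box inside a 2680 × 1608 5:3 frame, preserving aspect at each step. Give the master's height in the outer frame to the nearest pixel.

First fit — 1.90:1 into 3192×2394 spans the width: 3192.00 × 1680.00.
The 4×3 canvas is height-limited in 2680×1608, giving 2144.00 × 1608.00; scale factor 0.6717.
The master scales with it: height 1680.00 × 0.6717 ≈ 1128.42.

1128 px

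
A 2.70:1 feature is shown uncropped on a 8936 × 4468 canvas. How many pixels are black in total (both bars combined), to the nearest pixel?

2.70:1 (2.700) > Univisium 2:1 (2.000), so the feature fills the width.
Content height = 8936 / 2.700 ≈ 3309.6296 px.
4468 − 3309.6296 = 1158.3704 px of bars.
That's 1158.3704 × 8936 ≈ 10351198 black pixels.

10351198 pixels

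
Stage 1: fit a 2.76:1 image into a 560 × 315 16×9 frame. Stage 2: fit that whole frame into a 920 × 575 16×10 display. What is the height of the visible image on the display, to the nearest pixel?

333 px

First fit — 2.76:1 into 560×315 spans the width: 560.00 × 202.90.
Second fit — the 16×9 canvas into 920×575 spans the width: 920.00 × 517.50 (×1.6429 from 560×315).
So the image's height is 202.90 × 1.6429 ≈ 333.33.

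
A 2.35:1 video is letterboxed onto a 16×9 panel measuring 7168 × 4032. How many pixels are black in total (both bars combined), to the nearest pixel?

Since 2.350 > 1.778, the video is width-limited.
That makes the image 3050.2128 px tall (7168 / 2.350).
4032 − 3050.2128 = 981.7872 px of bars.
That's 981.7872 × 7168 ≈ 7037451 black pixels.

7037451 pixels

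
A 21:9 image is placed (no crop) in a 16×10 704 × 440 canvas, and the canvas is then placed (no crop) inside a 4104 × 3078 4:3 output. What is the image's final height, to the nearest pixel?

1759 px

21:9 in 704×440: fills the width, so the image is 704.00 × 301.71.
16×10 in 4104×3078: fills the width, so the intermediate becomes 4104.00 × 2565.00 — a scale of ×5.8295.
So the image's height is 301.71 × 5.8295 ≈ 1758.86.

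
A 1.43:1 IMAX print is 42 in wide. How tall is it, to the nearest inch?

Height = 42 / 1.430 = 29.37.

29 in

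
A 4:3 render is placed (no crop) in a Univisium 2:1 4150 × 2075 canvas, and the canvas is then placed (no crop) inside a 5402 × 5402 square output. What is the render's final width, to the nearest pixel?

First fit — 4:3 into 4150×2075 spans the height: 2766.67 × 2075.00.
The Univisium 2:1 canvas is width-limited in 5402×5402, giving 5402.00 × 2701.00; scale factor 1.3017.
Applying the same ×1.3017: 2766.67 → 3601.33.

3601 px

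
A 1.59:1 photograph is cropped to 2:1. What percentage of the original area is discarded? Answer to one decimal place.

20.5%

Going from 1.59:1 to 2:1 means cutting height while keeping width.
Area ratio = (1.590)/(2.000) = 79.50%; the remaining 20.50% is cropped out.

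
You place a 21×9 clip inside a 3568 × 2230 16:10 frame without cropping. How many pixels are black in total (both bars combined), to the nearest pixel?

21×9 is wider than 16:10, so it spans the full width.
Content height = 3568 × 9/21 ≈ 1529.1429 px.
Black = 2230 − 1529.1429 = 700.8571 px.
Across the 3568-px span: 700.8571 × 3568 ≈ 2500658 px.

2500658 pixels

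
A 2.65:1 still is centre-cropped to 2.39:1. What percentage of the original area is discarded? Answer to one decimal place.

2.39:1 is narrower than 2.65:1, so the crop keeps the full height and trims the width.
Area ratio = (2.390)/(2.650) = 90.19%; the remaining 9.81% is cropped out.

9.8%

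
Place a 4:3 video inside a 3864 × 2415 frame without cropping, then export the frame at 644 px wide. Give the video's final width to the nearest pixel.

In the 3864×2415 frame the video fills the height: width = 2415 × 4/3 ≈ 3220.00 px.
The frame scales by 644/3864 = 0.1667; 3220.00 × 0.1667 ≈ 536.67 px.

537 px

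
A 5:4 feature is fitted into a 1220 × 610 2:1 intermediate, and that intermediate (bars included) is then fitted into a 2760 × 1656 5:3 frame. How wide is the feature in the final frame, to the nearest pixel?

1725 px

Inside the 1220×610 canvas the feature is height-limited at 762.50 × 610.00.
2:1 in 2760×1656: fills the width, so the intermediate becomes 2760.00 × 1380.00 — a scale of ×2.2623.
The feature scales with it: width 762.50 × 2.2623 ≈ 1725.00.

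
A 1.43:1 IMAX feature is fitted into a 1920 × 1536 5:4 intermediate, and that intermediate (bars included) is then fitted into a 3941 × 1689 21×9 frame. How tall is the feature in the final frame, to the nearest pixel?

1476 px

Inside the 1920×1536 canvas the feature is width-limited at 1920.00 × 1342.66.
Second fit — the 5:4 canvas into 3941×1689 spans the height: 2111.25 × 1689.00 (×1.0996 from 1920×1536).
The feature scales with it: height 1342.66 × 1.0996 ≈ 1476.40.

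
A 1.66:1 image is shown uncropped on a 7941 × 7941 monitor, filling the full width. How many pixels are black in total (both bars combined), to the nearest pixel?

Content height = 7941 / 1.660 ≈ 4783.7349 px.
Black = 7941 − 4783.7349 = 3157.2651 px.
That's 3157.2651 × 7941 ≈ 25071842 black pixels.

25071842 pixels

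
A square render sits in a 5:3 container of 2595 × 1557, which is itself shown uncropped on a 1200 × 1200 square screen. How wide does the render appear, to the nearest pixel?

Inside the 2595×1557 canvas the render is height-limited at 1557.00 × 1557.00.
The 5:3 canvas is width-limited in 1200×1200, giving 1200.00 × 720.00; scale factor 0.4624.
The render scales with it: width 1557.00 × 0.4624 ≈ 720.00.

720 px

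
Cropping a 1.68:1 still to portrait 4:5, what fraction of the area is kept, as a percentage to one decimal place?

47.6%

Going from 1.68:1 to portrait 4:5 means cutting width while keeping height.
(0.800)/(1.680) ≈ 0.476 of the area survives.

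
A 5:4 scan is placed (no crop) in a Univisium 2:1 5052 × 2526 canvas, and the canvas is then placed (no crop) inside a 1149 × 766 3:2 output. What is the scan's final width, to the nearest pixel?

5:4 in 5052×2526: fills the height, so the scan is 3157.50 × 2526.00.
Univisium 2:1 in 1149×766: fills the width, so the intermediate becomes 1149.00 × 574.50 — a scale of ×0.2274.
The scan scales with it: width 3157.50 × 0.2274 ≈ 718.12.

718 px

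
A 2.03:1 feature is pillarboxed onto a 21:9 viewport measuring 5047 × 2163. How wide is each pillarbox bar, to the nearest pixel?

328 px

Since 2.030 < 2.333, the feature is height-limited.
The feature is 2163 × 2.030 ≈ 4390.89 px wide.
5047 − 4390.89 = 656.11 px of bars (328.06 each).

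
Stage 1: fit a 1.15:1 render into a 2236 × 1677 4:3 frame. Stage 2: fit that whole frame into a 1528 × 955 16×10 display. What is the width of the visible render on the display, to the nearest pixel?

1.15:1 in 2236×1677: fills the height, so the render is 1928.55 × 1677.00.
The 4:3 canvas is height-limited in 1528×955, giving 1273.33 × 955.00; scale factor 0.5695.
So the render's width is 1928.55 × 0.5695 ≈ 1098.25.

1098 px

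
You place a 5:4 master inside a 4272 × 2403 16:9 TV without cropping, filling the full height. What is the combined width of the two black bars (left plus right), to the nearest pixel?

The master is 2403 × 5/4 ≈ 3003.75 px wide.
Black = 4272 − 3003.75 = 1268.25 px.

1268 px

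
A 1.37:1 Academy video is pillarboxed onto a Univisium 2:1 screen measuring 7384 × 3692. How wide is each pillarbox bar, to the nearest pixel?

1.37:1 Academy is narrower than Univisium 2:1, so it spans the full height.
That makes the image 5058.04 px wide (3692 × 1.370).
7384 − 5058.04 = 2325.96 px of bars (1162.98 each).

1163 px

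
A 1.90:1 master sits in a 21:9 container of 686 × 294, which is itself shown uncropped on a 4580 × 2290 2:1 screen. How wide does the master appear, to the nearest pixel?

3729 px

First fit — 1.90:1 into 686×294 spans the height: 558.60 × 294.00.
Second fit — the 21:9 canvas into 4580×2290 spans the width: 4580.00 × 1962.86 (×6.6764 from 686×294).
Applying the same ×6.6764: 558.60 → 3729.43.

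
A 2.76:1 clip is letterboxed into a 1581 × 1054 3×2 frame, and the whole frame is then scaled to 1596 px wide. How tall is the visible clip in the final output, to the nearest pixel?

578 px

At 1581×1054 the clip is width-limited, so height = 1581 / 2.760 ≈ 572.83 px.
Scaling 1581 → 1596 is ×1.0095, so the height becomes 572.83 × 1.0095 ≈ 578.26 px.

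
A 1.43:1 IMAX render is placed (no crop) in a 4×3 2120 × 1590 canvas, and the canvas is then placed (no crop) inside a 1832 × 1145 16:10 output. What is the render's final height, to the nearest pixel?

Inside the 2120×1590 canvas the render is width-limited at 2120.00 × 1482.52.
The 4×3 canvas is height-limited in 1832×1145, giving 1526.67 × 1145.00; scale factor 0.7201.
Applying the same ×0.7201: 1482.52 → 1067.60.

1068 px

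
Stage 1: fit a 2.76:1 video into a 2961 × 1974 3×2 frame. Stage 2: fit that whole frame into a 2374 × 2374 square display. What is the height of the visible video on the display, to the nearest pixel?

First fit — 2.76:1 into 2961×1974 spans the width: 2961.00 × 1072.83.
Second fit — the 3×2 canvas into 2374×2374 spans the width: 2374.00 × 1582.67 (×0.8018 from 2961×1974).
The video scales with it: height 1072.83 × 0.8018 ≈ 860.14.

860 px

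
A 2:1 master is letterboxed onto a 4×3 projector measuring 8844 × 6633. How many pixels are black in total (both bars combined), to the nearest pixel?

19554084 pixels

2:1 (2.000) > 4×3 (1.333), so the master fills the width.
The master is 8844 × 1/2 ≈ 4422.0000 px tall.
6633 − 4422.0000 = 2211.0000 px of bars.
Across the 8844-px span: 2211.0000 × 8844 ≈ 19554084 px.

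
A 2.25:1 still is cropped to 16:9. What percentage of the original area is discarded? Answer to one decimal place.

The height stays; only width is cut (since 16:9 is narrower than 2.25:1).
Area ratio = (1.778)/(2.250) = 79.01%; the remaining 20.99% is cropped out.

21.0%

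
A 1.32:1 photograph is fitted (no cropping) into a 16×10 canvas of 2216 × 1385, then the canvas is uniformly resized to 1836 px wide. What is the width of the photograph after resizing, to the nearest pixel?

1515 px

At 2216×1385 the photograph is height-limited, so width = 1385 × 1.320 ≈ 1828.20 px.
Scaling 2216 → 1836 is ×0.8285, so the width becomes 1828.20 × 0.8285 ≈ 1514.70 px.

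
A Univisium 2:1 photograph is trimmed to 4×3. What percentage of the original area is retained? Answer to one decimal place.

66.7%

The height stays; only width is cut (since 4×3 is narrower than Univisium 2:1).
Fraction kept = (1.333)/(2.000) ≈ 66.67%.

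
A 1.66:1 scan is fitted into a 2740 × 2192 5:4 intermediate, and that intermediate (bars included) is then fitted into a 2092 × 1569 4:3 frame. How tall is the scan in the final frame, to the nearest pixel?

1181 px

Inside the 2740×2192 canvas the scan is width-limited at 2740.00 × 1650.60.
5:4 in 2092×1569: fills the height, so the intermediate becomes 1961.25 × 1569.00 — a scale of ×0.7158.
The scan scales with it: height 1650.60 × 0.7158 ≈ 1181.48.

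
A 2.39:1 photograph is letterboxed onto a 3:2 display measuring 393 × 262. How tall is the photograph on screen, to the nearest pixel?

Since 2.390 > 1.500, the photograph is width-limited.
That makes the image 164.44 px tall (393 / 2.390).

164 px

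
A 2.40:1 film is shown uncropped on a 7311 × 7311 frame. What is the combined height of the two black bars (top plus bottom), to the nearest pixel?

4265 px

2.40:1 (2.400) > square (1.000), so the film fills the width.
Content height = 7311 / 2.400 ≈ 3046.25 px.
Leftover height: 7311 − 3046.25 = 4264.75 px.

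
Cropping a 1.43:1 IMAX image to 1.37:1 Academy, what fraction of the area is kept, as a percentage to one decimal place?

95.8%

1.37:1 Academy is narrower than 1.43:1 IMAX, so the crop keeps the full height and trims the width.
Area ratio = (1.370)/(1.430) = 95.80% retained.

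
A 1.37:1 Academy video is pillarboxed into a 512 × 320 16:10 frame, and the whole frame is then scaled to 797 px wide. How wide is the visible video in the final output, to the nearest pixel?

Fitted into 512×320, the video spans the height; its width is 320 × 1.370 ≈ 438.40 px.
The frame scales by 797/512 = 1.5566; 438.40 × 1.5566 ≈ 682.43 px.

682 px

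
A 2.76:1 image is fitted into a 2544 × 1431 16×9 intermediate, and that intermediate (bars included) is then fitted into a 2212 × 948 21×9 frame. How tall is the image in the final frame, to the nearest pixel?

First fit — 2.76:1 into 2544×1431 spans the width: 2544.00 × 921.74.
Second fit — the 16×9 canvas into 2212×948 spans the height: 1685.33 × 948.00 (×0.6625 from 2544×1431).
The image scales with it: height 921.74 × 0.6625 ≈ 610.63.

611 px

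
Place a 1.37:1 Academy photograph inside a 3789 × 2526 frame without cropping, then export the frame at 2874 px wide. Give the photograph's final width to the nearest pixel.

Fitted into 3789×2526, the photograph spans the height; its width is 2526 × 1.370 ≈ 3460.62 px.
Resizing to 2874 px wide multiplies everything by 0.7585: 3460.62 → 2624.92 px.

2625 px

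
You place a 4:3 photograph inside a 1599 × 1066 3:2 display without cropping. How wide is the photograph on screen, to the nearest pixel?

1421 px

4:3 is narrower than 3:2, so it spans the full height.
Content width = 1066 × 4/3 ≈ 1421.33 px.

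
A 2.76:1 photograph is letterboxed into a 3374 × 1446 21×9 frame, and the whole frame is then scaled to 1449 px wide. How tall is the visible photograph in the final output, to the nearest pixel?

525 px

At 3374×1446 the photograph is width-limited, so height = 3374 / 2.760 ≈ 1222.46 px.
The frame scales by 1449/3374 = 0.4295; 1222.46 × 0.4295 ≈ 525.00 px.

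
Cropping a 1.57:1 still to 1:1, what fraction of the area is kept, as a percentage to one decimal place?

63.7%

The height stays; only width is cut (since 1:1 is narrower than 1.57:1).
Area ratio = (1.000)/(1.570) = 63.69% retained.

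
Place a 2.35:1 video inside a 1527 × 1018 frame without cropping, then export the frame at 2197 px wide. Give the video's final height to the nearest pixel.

935 px

In the 1527×1018 frame the video fills the width: height = 1527 / 2.350 ≈ 649.79 px.
Scaling 1527 → 2197 is ×1.4388, so the height becomes 649.79 × 1.4388 ≈ 934.89 px.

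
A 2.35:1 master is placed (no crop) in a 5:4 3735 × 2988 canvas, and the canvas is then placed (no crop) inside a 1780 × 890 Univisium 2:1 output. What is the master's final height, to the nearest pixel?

473 px

2.35:1 in 3735×2988: fills the width, so the master is 3735.00 × 1589.36.
The 5:4 canvas is height-limited in 1780×890, giving 1112.50 × 890.00; scale factor 0.2979.
Applying the same ×0.2979: 1589.36 → 473.40.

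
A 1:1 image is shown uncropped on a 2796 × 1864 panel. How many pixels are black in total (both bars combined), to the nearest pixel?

1737248 pixels

Since 1.000 < 1.500, the image is height-limited.
The image is 1864 × 1/1 ≈ 1864.0000 px wide.
Leftover width: 2796 − 1864.0000 = 932.0000 px.
That's 932.0000 × 1864 ≈ 1737248 black pixels.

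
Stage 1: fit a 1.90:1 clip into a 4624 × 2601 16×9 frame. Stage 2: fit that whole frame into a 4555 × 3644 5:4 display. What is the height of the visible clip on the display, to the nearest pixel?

1.90:1 in 4624×2601: fills the width, so the clip is 4624.00 × 2433.68.
Second fit — the 16×9 canvas into 4555×3644 spans the width: 4555.00 × 2562.19 (×0.9851 from 4624×2601).
The clip scales with it: height 2433.68 × 0.9851 ≈ 2397.37.

2397 px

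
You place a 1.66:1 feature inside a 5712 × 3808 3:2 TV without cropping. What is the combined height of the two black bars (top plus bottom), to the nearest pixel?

367 px

1.66:1 (1.660) > 3:2 (1.500), so the feature fills the width.
That makes the image 3440.96 px tall (5712 / 1.660).
Leftover height: 3808 − 3440.96 = 367.04 px.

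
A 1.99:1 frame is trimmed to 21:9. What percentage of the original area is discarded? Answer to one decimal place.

14.7%

The width stays; only height is cut (since 21:9 is wider than 1.99:1).
(1.990)/(2.333) ≈ 0.853 of the area survives, leaving 14.71% discarded.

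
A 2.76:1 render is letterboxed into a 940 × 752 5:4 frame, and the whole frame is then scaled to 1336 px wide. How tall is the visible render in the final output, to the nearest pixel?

In the 940×752 frame the render fills the width: height = 940 / 2.760 ≈ 340.58 px.
The frame scales by 1336/940 = 1.4213; 340.58 × 1.4213 ≈ 484.06 px.

484 px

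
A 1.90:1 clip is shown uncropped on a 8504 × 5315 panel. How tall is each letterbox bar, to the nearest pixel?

420 px

1.90:1 is wider than 16:10, so it spans the full width.
The clip is 8504 / 1.900 ≈ 4475.79 px tall.
Leftover height: 5315 − 4475.79 = 839.21 px → 419.61 each side.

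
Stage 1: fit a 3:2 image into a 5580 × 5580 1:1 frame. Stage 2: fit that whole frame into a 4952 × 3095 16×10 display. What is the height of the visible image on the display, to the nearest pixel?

2063 px

Inside the 5580×5580 canvas the image is width-limited at 5580.00 × 3720.00.
1:1 in 4952×3095: fills the height, so the intermediate becomes 3095.00 × 3095.00 — a scale of ×0.5547.
Applying the same ×0.5547: 3720.00 → 2063.33.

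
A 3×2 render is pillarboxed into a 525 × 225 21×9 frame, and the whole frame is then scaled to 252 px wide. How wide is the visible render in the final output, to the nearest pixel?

162 px

At 525×225 the render is height-limited, so width = 225 × 3/2 ≈ 337.50 px.
The frame scales by 252/525 = 0.4800; 337.50 × 0.4800 ≈ 162.00 px.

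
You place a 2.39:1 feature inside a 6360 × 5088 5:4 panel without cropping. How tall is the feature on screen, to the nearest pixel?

2661 px

Since 2.390 > 1.250, the feature is width-limited.
Content height = 6360 / 2.390 ≈ 2661.09 px.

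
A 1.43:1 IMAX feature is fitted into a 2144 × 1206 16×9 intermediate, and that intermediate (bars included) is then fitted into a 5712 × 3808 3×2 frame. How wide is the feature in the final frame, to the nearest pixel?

1.43:1 IMAX in 2144×1206: fills the height, so the feature is 1724.58 × 1206.00.
16×9 in 5712×3808: fills the width, so the intermediate becomes 5712.00 × 3213.00 — a scale of ×2.6642.
So the feature's width is 1724.58 × 2.6642 ≈ 4594.59.

4595 px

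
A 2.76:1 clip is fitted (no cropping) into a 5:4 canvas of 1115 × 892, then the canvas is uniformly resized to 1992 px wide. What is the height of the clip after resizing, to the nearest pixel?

Fitted into 1115×892, the clip spans the width; its height is 1115 / 2.760 ≈ 403.99 px.
Resizing to 1992 px wide multiplies everything by 1.7865: 403.99 → 721.74 px.

722 px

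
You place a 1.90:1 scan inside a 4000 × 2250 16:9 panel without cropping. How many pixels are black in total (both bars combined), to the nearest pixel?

578947 pixels

1.90:1 (1.900) > 16:9 (1.778), so the scan fills the width.
That makes the image 2105.2632 px tall (4000 / 1.900).
Black = 2250 − 2105.2632 = 144.7368 px.
That's 144.7368 × 4000 ≈ 578947 black pixels.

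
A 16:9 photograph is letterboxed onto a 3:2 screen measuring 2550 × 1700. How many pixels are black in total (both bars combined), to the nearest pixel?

16:9 is wider than 3:2, so it spans the full width.
That makes the image 1434.3750 px tall (2550 × 9/16).
Black = 1700 − 1434.3750 = 265.6250 px.
Across the 2550-px span: 265.6250 × 2550 ≈ 677344 px.

677344 pixels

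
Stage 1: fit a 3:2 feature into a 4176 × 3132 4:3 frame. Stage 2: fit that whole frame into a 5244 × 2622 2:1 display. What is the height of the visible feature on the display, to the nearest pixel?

2331 px

3:2 in 4176×3132: fills the width, so the feature is 4176.00 × 2784.00.
Second fit — the 4:3 canvas into 5244×2622 spans the height: 3496.00 × 2622.00 (×0.8372 from 4176×3132).
So the feature's height is 2784.00 × 0.8372 ≈ 2330.67.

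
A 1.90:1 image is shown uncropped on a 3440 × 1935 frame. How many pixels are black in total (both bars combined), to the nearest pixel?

Since 1.900 > 1.778, the image is width-limited.
The image is 3440 / 1.900 ≈ 1810.5263 px tall.
Leftover height: 1935 − 1810.5263 = 124.4737 px.
Bar area = 124.4737 × 3440 ≈ 428189 px.

428189 pixels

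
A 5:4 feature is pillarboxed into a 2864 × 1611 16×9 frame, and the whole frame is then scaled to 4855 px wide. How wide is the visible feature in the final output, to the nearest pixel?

At 2864×1611 the feature is height-limited, so width = 1611 × 5/4 ≈ 2013.75 px.
Scaling 2864 → 4855 is ×1.6952, so the width becomes 2013.75 × 1.6952 ≈ 3413.67 px.

3414 px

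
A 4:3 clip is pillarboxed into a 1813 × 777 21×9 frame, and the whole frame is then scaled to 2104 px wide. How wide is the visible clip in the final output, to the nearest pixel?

Fitted into 1813×777, the clip spans the height; its width is 777 × 4/3 ≈ 1036.00 px.
Scaling 1813 → 2104 is ×1.1605, so the width becomes 1036.00 × 1.1605 ≈ 1202.29 px.

1202 px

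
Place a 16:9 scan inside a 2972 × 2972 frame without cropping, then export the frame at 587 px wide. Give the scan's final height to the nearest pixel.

330 px

In the 2972×2972 frame the scan fills the width: height = 2972 × 9/16 ≈ 1671.75 px.
Resizing to 587 px wide multiplies everything by 0.1975: 1671.75 → 330.19 px.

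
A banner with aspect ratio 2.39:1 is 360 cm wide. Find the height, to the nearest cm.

151 cm

360 / 2.390 = 150.63.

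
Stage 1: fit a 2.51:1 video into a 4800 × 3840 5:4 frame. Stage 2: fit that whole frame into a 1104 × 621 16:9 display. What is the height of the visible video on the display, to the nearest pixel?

309 px

Inside the 4800×3840 canvas the video is width-limited at 4800.00 × 1912.35.
Second fit — the 5:4 canvas into 1104×621 spans the height: 776.25 × 621.00 (×0.1617 from 4800×3840).
So the video's height is 1912.35 × 0.1617 ≈ 309.26.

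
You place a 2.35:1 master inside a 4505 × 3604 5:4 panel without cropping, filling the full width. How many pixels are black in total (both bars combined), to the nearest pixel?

That makes the image 1917.0213 px tall (4505 / 2.350).
Black = 3604 − 1917.0213 = 1686.9787 px.
Across the 4505-px span: 1686.9787 × 4505 ≈ 7599839 px.

7599839 pixels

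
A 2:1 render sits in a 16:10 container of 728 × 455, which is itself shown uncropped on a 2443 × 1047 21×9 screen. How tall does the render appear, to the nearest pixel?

838 px

First fit — 2:1 into 728×455 spans the width: 728.00 × 364.00.
Second fit — the 16:10 canvas into 2443×1047 spans the height: 1675.20 × 1047.00 (×2.3011 from 728×455).
So the render's height is 364.00 × 2.3011 ≈ 837.60.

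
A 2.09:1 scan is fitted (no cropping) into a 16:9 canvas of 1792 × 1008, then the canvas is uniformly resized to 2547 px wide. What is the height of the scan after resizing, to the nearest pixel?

1219 px

In the 1792×1008 frame the scan fills the width: height = 1792 / 2.090 ≈ 857.42 px.
Resizing to 2547 px wide multiplies everything by 1.4213: 857.42 → 1218.66 px.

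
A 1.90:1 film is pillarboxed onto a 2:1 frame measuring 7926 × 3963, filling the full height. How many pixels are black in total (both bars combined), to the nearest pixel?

1570537 pixels

That makes the image 7529.7000 px wide (3963 × 1.900).
Black = 7926 − 7529.7000 = 396.3000 px.
Bar area = 396.3000 × 3963 ≈ 1570537 px.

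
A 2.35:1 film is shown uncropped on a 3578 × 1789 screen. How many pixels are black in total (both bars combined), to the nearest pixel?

2.35:1 (2.350) > Univisium 2:1 (2.000), so the film fills the width.
Content height = 3578 / 2.350 ≈ 1522.5532 px.
Leftover height: 1789 − 1522.5532 = 266.4468 px.
Bar area = 266.4468 × 3578 ≈ 953347 px.

953347 pixels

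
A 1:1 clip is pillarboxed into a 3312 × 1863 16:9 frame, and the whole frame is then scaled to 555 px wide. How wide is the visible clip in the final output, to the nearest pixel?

312 px

Fitted into 3312×1863, the clip spans the height; its width is 1863 × 1/1 ≈ 1863.00 px.
Resizing to 555 px wide multiplies everything by 0.1676: 1863.00 → 312.19 px.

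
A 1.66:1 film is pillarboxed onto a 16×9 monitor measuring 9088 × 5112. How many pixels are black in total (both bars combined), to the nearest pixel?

1.66:1 (1.660) < 16×9 (1.778), so the film fills the height.
That makes the image 8485.9200 px wide (5112 × 1.660).
Leftover width: 9088 − 8485.9200 = 602.0800 px.
That's 602.0800 × 5112 ≈ 3077833 black pixels.

3077833 pixels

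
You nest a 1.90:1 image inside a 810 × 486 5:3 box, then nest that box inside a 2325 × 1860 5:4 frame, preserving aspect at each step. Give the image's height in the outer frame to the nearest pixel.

1224 px

First fit — 1.90:1 into 810×486 spans the width: 810.00 × 426.32.
Second fit — the 5:3 canvas into 2325×1860 spans the width: 2325.00 × 1395.00 (×2.8704 from 810×486).
So the image's height is 426.32 × 2.8704 ≈ 1223.68.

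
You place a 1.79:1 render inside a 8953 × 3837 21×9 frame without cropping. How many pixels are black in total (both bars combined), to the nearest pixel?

Since 1.790 < 2.333, the render is height-limited.
That makes the image 6868.2300 px wide (3837 × 1.790).
8953 − 6868.2300 = 2084.7700 px of bars.
Across the 3837-px span: 2084.7700 × 3837 ≈ 7999262 px.

7999262 pixels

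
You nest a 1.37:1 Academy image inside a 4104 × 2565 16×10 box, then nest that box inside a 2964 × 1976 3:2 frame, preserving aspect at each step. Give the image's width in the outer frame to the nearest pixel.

First fit — 1.37:1 Academy into 4104×2565 spans the height: 3514.05 × 2565.00.
16×10 in 2964×1976: fills the width, so the intermediate becomes 2964.00 × 1852.50 — a scale of ×0.7222.
Applying the same ×0.7222: 3514.05 → 2537.93.

2538 px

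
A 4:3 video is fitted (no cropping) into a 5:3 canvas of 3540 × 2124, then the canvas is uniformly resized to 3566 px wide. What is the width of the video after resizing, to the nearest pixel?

2853 px

At 3540×2124 the video is height-limited, so width = 2124 × 4/3 ≈ 2832.00 px.
Resizing to 3566 px wide multiplies everything by 1.0073: 2832.00 → 2852.80 px.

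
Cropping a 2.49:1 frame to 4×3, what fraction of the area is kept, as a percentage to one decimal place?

53.5%

Going from 2.49:1 to 4×3 means cutting width while keeping height.
Area ratio = (1.333)/(2.490) = 53.55% retained.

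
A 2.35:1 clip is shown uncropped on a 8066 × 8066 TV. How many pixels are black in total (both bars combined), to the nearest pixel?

2.35:1 is wider than square, so it spans the full width.
The clip is 8066 / 2.350 ≈ 3432.3404 px tall.
8066 − 3432.3404 = 4633.6596 px of bars.
That's 4633.6596 × 8066 ≈ 37375098 black pixels.

37375098 pixels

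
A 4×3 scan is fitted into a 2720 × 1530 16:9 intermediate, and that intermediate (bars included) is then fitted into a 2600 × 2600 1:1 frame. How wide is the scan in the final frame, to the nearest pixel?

Inside the 2720×1530 canvas the scan is height-limited at 2040.00 × 1530.00.
16:9 in 2600×2600: fills the width, so the intermediate becomes 2600.00 × 1462.50 — a scale of ×0.9559.
So the scan's width is 2040.00 × 0.9559 ≈ 1950.00.

1950 px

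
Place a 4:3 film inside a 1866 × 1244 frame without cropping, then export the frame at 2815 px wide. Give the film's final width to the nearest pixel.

2502 px

In the 1866×1244 frame the film fills the height: width = 1244 × 4/3 ≈ 1658.67 px.
Resizing to 2815 px wide multiplies everything by 1.5086: 1658.67 → 2502.22 px.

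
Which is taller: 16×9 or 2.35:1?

16×9

16×9 = 1.778 and 2.35; 2.35 > 1.778. The smaller width-to-height ratio is the taller frame.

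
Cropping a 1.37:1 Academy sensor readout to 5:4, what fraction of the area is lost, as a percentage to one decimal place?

8.8%

The height stays; only width is cut (since 5:4 is narrower than 1.37:1 Academy).
Fraction kept = (1.250)/(1.370) ≈ 91.24%, so 8.76% is lost.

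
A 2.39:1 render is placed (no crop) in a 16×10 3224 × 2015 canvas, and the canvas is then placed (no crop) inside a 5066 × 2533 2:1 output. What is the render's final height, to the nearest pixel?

2.39:1 in 3224×2015: fills the width, so the render is 3224.00 × 1348.95.
16×10 in 5066×2533: fills the height, so the intermediate becomes 4052.80 × 2533.00 — a scale of ×1.2571.
So the render's height is 1348.95 × 1.2571 ≈ 1695.73.

1696 px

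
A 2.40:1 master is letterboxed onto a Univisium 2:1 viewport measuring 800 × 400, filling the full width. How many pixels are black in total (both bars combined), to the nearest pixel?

Content height = 800 / 2.400 ≈ 333.3333 px.
Black = 400 − 333.3333 = 66.6667 px.
Across the 800-px span: 66.6667 × 800 ≈ 53333 px.

53333 pixels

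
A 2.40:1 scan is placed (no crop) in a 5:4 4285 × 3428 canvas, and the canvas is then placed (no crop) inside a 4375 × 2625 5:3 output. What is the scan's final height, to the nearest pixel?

1367 px

First fit — 2.40:1 into 4285×3428 spans the width: 4285.00 × 1785.42.
The 5:4 canvas is height-limited in 4375×2625, giving 3281.25 × 2625.00; scale factor 0.7658.
So the scan's height is 1785.42 × 0.7658 ≈ 1367.19.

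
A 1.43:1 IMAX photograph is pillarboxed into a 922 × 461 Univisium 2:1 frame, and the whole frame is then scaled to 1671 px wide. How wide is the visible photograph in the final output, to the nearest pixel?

1195 px

Fitted into 922×461, the photograph spans the height; its width is 461 × 1.430 ≈ 659.23 px.
Scaling 922 → 1671 is ×1.8124, so the width becomes 659.23 × 1.8124 ≈ 1194.77 px.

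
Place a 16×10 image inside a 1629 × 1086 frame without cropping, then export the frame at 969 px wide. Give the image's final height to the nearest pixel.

In the 1629×1086 frame the image fills the width: height = 1629 × 10/16 ≈ 1018.12 px.
Resizing to 969 px wide multiplies everything by 0.5948: 1018.12 → 605.62 px.

606 px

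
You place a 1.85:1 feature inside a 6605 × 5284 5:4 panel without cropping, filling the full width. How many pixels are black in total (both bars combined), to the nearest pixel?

11319185 pixels

The feature is 6605 / 1.850 ≈ 3570.2703 px tall.
Leftover height: 5284 − 3570.2703 = 1713.7297 px.
Across the 6605-px span: 1713.7297 × 6605 ≈ 11319185 px.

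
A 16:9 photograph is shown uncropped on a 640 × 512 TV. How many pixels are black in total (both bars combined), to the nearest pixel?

Since 1.778 > 1.250, the photograph is width-limited.
That makes the image 360.0000 px tall (640 × 9/16).
Leftover height: 512 − 360.0000 = 152.0000 px.
Bar area = 152.0000 × 640 ≈ 97280 px.

97280 pixels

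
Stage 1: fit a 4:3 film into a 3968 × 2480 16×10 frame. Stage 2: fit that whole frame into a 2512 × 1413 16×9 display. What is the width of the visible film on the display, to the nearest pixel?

1884 px

Inside the 3968×2480 canvas the film is height-limited at 3306.67 × 2480.00.
16×10 in 2512×1413: fills the height, so the intermediate becomes 2260.80 × 1413.00 — a scale of ×0.5698.
So the film's width is 3306.67 × 0.5698 ≈ 1884.00.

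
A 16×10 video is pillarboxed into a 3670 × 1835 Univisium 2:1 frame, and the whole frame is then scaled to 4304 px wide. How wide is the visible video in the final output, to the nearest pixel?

In the 3670×1835 frame the video fills the height: width = 1835 × 16/10 ≈ 2936.00 px.
Scaling 3670 → 4304 is ×1.1728, so the width becomes 2936.00 × 1.1728 ≈ 3443.20 px.

3443 px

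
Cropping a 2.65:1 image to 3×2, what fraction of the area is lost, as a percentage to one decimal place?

43.4%

Going from 2.65:1 to 3×2 means cutting width while keeping height.
(1.500)/(2.650) ≈ 0.566 of the area survives, leaving 43.40% discarded.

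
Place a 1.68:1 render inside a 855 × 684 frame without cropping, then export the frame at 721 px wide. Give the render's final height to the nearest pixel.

429 px

Fitted into 855×684, the render spans the width; its height is 855 / 1.680 ≈ 508.93 px.
Scaling 855 → 721 is ×0.8433, so the height becomes 508.93 × 0.8433 ≈ 429.17 px.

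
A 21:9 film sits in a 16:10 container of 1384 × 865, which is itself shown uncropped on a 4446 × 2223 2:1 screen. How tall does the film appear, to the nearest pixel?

21:9 in 1384×865: fills the width, so the film is 1384.00 × 593.14.
16:10 in 4446×2223: fills the height, so the intermediate becomes 3556.80 × 2223.00 — a scale of ×2.5699.
Applying the same ×2.5699: 593.14 → 1524.34.

1524 px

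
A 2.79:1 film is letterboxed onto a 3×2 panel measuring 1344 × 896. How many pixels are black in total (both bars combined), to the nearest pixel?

2.79:1 is wider than 3×2, so it spans the full width.
The film is 1344 / 2.790 ≈ 481.7204 px tall.
Black = 896 − 481.7204 = 414.2796 px.
That's 414.2796 × 1344 ≈ 556792 black pixels.

556792 pixels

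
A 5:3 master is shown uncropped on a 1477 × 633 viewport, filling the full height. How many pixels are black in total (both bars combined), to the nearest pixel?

267126 pixels

Content width = 633 × 5/3 ≈ 1055.0000 px.
1477 − 1055.0000 = 422.0000 px of bars.
Across the 633-px span: 422.0000 × 633 ≈ 267126 px.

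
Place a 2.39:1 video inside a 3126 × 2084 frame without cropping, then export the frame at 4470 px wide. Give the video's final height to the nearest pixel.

1870 px

Fitted into 3126×2084, the video spans the width; its height is 3126 / 2.390 ≈ 1307.95 px.
The frame scales by 4470/3126 = 1.4299; 1307.95 × 1.4299 ≈ 1870.29 px.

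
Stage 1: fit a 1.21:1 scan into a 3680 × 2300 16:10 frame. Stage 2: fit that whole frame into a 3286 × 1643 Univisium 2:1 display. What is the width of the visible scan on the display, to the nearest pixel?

1988 px

1.21:1 in 3680×2300: fills the height, so the scan is 2783.00 × 2300.00.
16:10 in 3286×1643: fills the height, so the intermediate becomes 2628.80 × 1643.00 — a scale of ×0.7143.
The scan scales with it: width 2783.00 × 0.7143 ≈ 1988.03.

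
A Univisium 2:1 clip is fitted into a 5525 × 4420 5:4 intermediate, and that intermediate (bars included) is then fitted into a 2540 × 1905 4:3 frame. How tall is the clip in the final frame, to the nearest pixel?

1191 px

Univisium 2:1 in 5525×4420: fills the width, so the clip is 5525.00 × 2762.50.
Second fit — the 5:4 canvas into 2540×1905 spans the height: 2381.25 × 1905.00 (×0.4310 from 5525×4420).
The clip scales with it: height 2762.50 × 0.4310 ≈ 1190.62.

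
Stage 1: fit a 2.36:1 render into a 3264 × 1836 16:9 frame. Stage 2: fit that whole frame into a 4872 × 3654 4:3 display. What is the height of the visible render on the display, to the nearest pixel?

2064 px

2.36:1 in 3264×1836: fills the width, so the render is 3264.00 × 1383.05.
The 16:9 canvas is width-limited in 4872×3654, giving 4872.00 × 2740.50; scale factor 1.4926.
Applying the same ×1.4926: 1383.05 → 2064.41.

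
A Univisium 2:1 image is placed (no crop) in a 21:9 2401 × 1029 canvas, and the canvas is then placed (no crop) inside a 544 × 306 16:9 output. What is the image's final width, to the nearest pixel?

First fit — Univisium 2:1 into 2401×1029 spans the height: 2058.00 × 1029.00.
21:9 in 544×306: fills the width, so the intermediate becomes 544.00 × 233.14 — a scale of ×0.2266.
So the image's width is 2058.00 × 0.2266 ≈ 466.29.

466 px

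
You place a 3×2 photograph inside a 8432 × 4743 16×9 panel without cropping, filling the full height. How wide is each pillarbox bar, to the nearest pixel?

659 px

The photograph is 4743 × 3/2 ≈ 7114.50 px wide.
Leftover width: 8432 − 7114.50 = 1317.50 px → 658.75 each side.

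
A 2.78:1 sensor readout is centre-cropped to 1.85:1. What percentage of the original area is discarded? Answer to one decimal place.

The height stays; only width is cut (since 1.85:1 is narrower than 2.78:1).
(1.850)/(2.780) ≈ 0.665 of the area survives, leaving 33.45% discarded.

33.5%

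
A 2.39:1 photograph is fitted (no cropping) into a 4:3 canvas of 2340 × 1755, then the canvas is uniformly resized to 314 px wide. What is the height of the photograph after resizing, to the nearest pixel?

131 px

Fitted into 2340×1755, the photograph spans the width; its height is 2340 / 2.390 ≈ 979.08 px.
Resizing to 314 px wide multiplies everything by 0.1342: 979.08 → 131.38 px.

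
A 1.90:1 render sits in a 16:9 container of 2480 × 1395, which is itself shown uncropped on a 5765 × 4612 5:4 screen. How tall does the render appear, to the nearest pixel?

3034 px

First fit — 1.90:1 into 2480×1395 spans the width: 2480.00 × 1305.26.
Second fit — the 16:9 canvas into 5765×4612 spans the width: 5765.00 × 3242.81 (×2.3246 from 2480×1395).
The render scales with it: height 1305.26 × 2.3246 ≈ 3034.21.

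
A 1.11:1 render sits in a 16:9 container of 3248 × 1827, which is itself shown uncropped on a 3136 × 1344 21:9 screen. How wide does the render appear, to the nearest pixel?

1.11:1 in 3248×1827: fills the height, so the render is 2027.97 × 1827.00.
16:9 in 3136×1344: fills the height, so the intermediate becomes 2389.33 × 1344.00 — a scale of ×0.7356.
The render scales with it: width 2027.97 × 0.7356 ≈ 1491.84.

1492 px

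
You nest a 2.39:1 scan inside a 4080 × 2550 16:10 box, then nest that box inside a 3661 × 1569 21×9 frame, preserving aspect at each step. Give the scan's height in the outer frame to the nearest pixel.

Inside the 4080×2550 canvas the scan is width-limited at 4080.00 × 1707.11.
16:10 in 3661×1569: fills the height, so the intermediate becomes 2510.40 × 1569.00 — a scale of ×0.6153.
So the scan's height is 1707.11 × 0.6153 ≈ 1050.38.

1050 px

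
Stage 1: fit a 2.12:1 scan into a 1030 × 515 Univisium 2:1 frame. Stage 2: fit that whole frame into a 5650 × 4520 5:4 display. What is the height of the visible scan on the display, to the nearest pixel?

2665 px

First fit — 2.12:1 into 1030×515 spans the width: 1030.00 × 485.85.
The Univisium 2:1 canvas is width-limited in 5650×4520, giving 5650.00 × 2825.00; scale factor 5.4854.
So the scan's height is 485.85 × 5.4854 ≈ 2665.09.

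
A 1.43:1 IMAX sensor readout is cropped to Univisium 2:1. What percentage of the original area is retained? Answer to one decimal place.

71.5%

Going from 1.43:1 IMAX to Univisium 2:1 means cutting height while keeping width.
Area ratio = (1.430)/(2.000) = 71.50% retained.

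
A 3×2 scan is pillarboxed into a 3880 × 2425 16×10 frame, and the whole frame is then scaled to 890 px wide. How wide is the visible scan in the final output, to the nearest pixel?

834 px

Fitted into 3880×2425, the scan spans the height; its width is 2425 × 3/2 ≈ 3637.50 px.
Resizing to 890 px wide multiplies everything by 0.2294: 3637.50 → 834.38 px.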